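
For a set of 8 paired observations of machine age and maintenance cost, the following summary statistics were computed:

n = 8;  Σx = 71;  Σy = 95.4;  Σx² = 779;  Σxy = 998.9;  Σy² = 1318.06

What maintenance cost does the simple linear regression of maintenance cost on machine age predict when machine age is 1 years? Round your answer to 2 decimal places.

3.87

Sxx = Σx² − (Σx)²/n = 779 − 630.125 = 148.875
Sxy = Σxy − (Σx)(Σy)/n = 998.9 − 846.675 = 152.225
b = Sxy/Sxx = 152.225/148.875 = 1.022502
a = ȳ − b·x̄ = 11.925 − 1.022502·8.875 = 2.850294
ŷ(1) = a + b·1 = 2.850294 + 1.022502·1 = 3.872796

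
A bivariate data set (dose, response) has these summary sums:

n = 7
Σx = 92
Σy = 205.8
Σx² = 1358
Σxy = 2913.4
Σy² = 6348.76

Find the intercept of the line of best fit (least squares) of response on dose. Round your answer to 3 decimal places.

Sxx = Σx² − (Σx)²/n = 1358 − 1209.142857 = 148.857143
Sxy = Σxy − (Σx)(Σy)/n = 2913.4 − 2704.8 = 208.6
b = Sxy/Sxx = 208.6/148.857143 = 1.401344
a = ȳ − b·x̄ = 29.4 − 1.401344·13.142857 = 10.982342

10.982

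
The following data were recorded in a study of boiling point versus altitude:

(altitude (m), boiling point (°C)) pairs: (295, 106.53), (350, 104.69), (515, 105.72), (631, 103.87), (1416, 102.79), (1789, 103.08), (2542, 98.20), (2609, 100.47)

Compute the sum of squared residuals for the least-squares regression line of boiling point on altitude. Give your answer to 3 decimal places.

7.662

n = 8, Σx = 10147, Σy = 825.35, Σxy = 1029767.01, Σx² = 19347133, Σy² = 85203.0637
Sxx = Σx² − (Σx)²/n = 19347133 − 12870201.125 = 6476931.875
Sxy = Σxy − (Σx)(Σy)/n = 1029767.01 − 1046853.30625 = -17086.29625
Syy = Σy² − (Σy)²/n = 85203.0637 − 85150.327813 = 52.735887
b = Sxy/Sxx = -17086.29625/6476931.875 = -0.002638
SSE = Syy − b·Sxy = 52.735887 − (-0.002638)·(-17086.29625) = 7.661842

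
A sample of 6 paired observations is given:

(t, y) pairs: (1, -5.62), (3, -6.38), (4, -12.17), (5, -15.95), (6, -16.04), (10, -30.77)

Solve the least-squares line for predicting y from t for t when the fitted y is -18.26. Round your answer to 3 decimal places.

n = 6, Σx = 29, Σy = -86.93, Σxy = -557.13, Σx² = 187
Sxx = Σx² − (Σx)²/n = 187 − 140.166667 = 46.833333
Sxy = Σxy − (Σx)(Σy)/n = -557.13 − (-420.161667) = -136.968333
b = Sxy/Sxx = -136.968333/46.833333 = -2.924591
a = ȳ − b·x̄ = -14.488333 − (-2.924591)·4.833333 = -0.352811
Set a + b·x = -18.26: x = (-18.26 − (-0.352811)) / (-2.924591) = 6.122972

6.123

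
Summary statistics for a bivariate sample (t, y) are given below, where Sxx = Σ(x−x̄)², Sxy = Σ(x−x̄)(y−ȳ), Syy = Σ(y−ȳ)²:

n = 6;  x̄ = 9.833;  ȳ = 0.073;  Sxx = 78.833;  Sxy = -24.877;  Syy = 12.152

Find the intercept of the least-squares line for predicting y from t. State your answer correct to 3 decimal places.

3.176

b = Sxy/Sxx = -24.877/78.833 = -0.315566
a = ȳ − b·x̄ = 0.073 − (-0.315566)·9.833 = 3.175959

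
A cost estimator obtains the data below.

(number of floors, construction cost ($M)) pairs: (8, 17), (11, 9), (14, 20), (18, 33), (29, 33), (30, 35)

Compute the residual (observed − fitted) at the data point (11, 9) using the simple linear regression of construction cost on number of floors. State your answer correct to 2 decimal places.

-8.31

n = 6, Σx = 110, Σy = 147, Σxy = 3116, Σx² = 2446
Sxx = Σx² − (Σx)²/n = 2446 − 2016.666667 = 429.333333
Sxy = Σxy − (Σx)(Σy)/n = 3116 − 2695 = 421
b = Sxy/Sxx = 421/429.333333 = 0.980590
a = ȳ − b·x̄ = 24.5 − 0.980590·18.333333 = 6.522516
ŷ(11) = 6.522516 + 0.980590·11 = 17.309006
residual = y − ŷ = 9 − 17.309006 = -8.309006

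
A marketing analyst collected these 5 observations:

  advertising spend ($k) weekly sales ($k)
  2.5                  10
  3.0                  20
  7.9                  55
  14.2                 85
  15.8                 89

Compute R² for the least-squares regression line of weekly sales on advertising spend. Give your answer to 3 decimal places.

n = 5, Σx = 43.4, Σy = 259, Σxy = 3132.7, Σx² = 528.94, Σy² = 18671
Sxx = Σx² − (Σx)²/n = 528.94 − 376.712 = 152.228
Sxy = Σxy − (Σx)(Σy)/n = 3132.7 − 2248.12 = 884.58
Syy = Σy² − (Σy)²/n = 18671 − 13416.2 = 5254.8
R² = Sxy²/(Sxx·Syy) = (884.58)²/(152.228·5254.8) = 0.978191

0.978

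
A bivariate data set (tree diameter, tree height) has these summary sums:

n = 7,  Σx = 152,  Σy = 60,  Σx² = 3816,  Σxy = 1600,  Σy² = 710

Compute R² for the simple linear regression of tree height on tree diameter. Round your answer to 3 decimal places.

Sxx = Σx² − (Σx)²/n = 3816 − 3300.571429 = 515.428571
Sxy = Σxy − (Σx)(Σy)/n = 1600 − 1302.857143 = 297.142857
Syy = Σy² − (Σy)²/n = 710 − 514.285714 = 195.714286
R² = Sxy²/(Sxx·Syy) = (297.142857)²/(515.428571·195.714286) = 0.875265

0.875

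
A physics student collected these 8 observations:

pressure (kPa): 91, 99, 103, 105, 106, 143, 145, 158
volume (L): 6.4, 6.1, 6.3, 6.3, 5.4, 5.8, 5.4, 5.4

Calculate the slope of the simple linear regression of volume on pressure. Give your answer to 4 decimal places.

-0.0128

n = 8, Σx = 950, Σy = 47.1, Σxy = 5534.7, Σx² = 117390
Sxx = Σx² − (Σx)²/n = 117390 − 112812.5 = 4577.5
Sxy = Σxy − (Σx)(Σy)/n = 5534.7 − 5593.125 = -58.425
b = Sxy/Sxx = -58.425/4577.5 = -0.012764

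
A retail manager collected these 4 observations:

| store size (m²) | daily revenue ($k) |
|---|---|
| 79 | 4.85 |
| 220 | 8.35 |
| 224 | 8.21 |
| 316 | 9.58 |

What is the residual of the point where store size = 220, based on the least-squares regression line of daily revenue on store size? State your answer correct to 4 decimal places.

0.3930

n = 4, Σx = 839, Σy = 30.99, Σxy = 7086.47, Σx² = 204673
Sxx = Σx² − (Σx)²/n = 204673 − 175980.25 = 28692.75
Sxy = Σxy − (Σx)(Σy)/n = 7086.47 − 6500.1525 = 586.3175
b = Sxy/Sxx = 586.3175/28692.75 = 0.020434
a = ȳ − b·x̄ = 7.7475 − 0.020434·209.75 = 3.461397
ŷ(220) = 3.461397 + 0.020434·220 = 7.956952
residual = y − ŷ = 8.35 − 7.956952 = 0.393048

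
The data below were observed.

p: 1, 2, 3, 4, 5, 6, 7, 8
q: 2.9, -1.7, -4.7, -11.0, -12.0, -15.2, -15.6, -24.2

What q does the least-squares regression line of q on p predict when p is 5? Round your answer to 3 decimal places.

-11.924

n = 8, Σx = 36, Σy = -81.5, Σxy = -512.6, Σx² = 204
Sxx = Σx² − (Σx)²/n = 204 − 162 = 42
Sxy = Σxy − (Σx)(Σy)/n = -512.6 − (-366.75) = -145.85
b = Sxy/Sxx = -145.85/42 = -3.472619
a = ȳ − b·x̄ = -10.1875 − (-3.472619)·4.5 = 5.439286
ŷ(5) = a + b·5 = 5.439286 + (-3.472619)·5 = -11.923810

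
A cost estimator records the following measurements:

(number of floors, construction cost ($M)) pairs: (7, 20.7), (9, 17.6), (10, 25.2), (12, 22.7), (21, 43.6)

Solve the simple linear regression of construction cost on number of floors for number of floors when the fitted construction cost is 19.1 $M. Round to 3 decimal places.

n = 5, Σx = 59, Σy = 129.8, Σxy = 1743.3, Σx² = 815
Sxx = Σx² − (Σx)²/n = 815 − 696.2 = 118.8
Sxy = Σxy − (Σx)(Σy)/n = 1743.3 − 1531.64 = 211.66
b = Sxy/Sxx = 211.66/118.8 = 1.781650
a = ȳ − b·x̄ = 25.96 − 1.781650·11.8 = 4.936532
Set a + b·x = 19.1: x = (19.1 − 4.936532) / 1.781650 = 7.949636

7.950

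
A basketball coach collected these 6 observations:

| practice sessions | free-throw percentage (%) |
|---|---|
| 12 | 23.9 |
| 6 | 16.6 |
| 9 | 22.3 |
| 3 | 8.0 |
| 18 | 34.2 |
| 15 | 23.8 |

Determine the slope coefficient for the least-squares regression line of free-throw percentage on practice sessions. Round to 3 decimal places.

n = 6, Σx = 63, Σy = 128.8, Σxy = 1583.7, Σx² = 819
Sxx = Σx² − (Σx)²/n = 819 − 661.5 = 157.5
Sxy = Σxy − (Σx)(Σy)/n = 1583.7 − 1352.4 = 231.3
b = Sxy/Sxx = 231.3/157.5 = 1.468571

1.469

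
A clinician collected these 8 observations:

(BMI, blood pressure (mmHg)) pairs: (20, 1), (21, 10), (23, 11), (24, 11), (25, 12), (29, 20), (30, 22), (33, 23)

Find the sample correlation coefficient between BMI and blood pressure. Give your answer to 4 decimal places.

n = 8, Σx = 205, Σy = 110, Σxy = 3046, Σx² = 5401, Σy² = 1900
Sxx = Σx² − (Σx)²/n = 5401 − 5253.125 = 147.875
Sxy = Σxy − (Σx)(Σy)/n = 3046 − 2818.75 = 227.25
Syy = Σy² − (Σy)²/n = 1900 − 1512.5 = 387.5
r = Sxy/√(Sxx·Syy) = 227.25/√(57301.5625) = 227.25/239.377448 = 0.949338

0.9493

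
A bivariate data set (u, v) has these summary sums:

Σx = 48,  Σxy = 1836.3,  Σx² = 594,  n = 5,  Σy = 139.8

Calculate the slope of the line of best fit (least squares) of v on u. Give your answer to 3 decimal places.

3.710

Sxx = Σx² − (Σx)²/n = 594 − 460.8 = 133.2
Sxy = Σxy − (Σx)(Σy)/n = 1836.3 − 1342.08 = 494.22
b = Sxy/Sxx = 494.22/133.2 = 3.710360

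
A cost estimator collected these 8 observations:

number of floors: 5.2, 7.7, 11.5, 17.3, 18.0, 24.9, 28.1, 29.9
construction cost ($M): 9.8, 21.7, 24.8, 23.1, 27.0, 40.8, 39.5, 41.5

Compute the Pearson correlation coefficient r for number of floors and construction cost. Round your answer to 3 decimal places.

n = 8, Σx = 142.6, Σy = 228.2, Σxy = 4755.6, Σx² = 3145.5, Σy² = 7391.72
Sxx = Σx² − (Σx)²/n = 3145.5 − 2541.845 = 603.655
Sxy = Σxy − (Σx)(Σy)/n = 4755.6 − 4067.665 = 687.935
Syy = Σy² − (Σy)²/n = 7391.72 − 6509.405 = 882.315
r = Sxy/√(Sxx·Syy) = 687.935/√(532613.861325) = 687.935/729.803988 = 0.942630

0.943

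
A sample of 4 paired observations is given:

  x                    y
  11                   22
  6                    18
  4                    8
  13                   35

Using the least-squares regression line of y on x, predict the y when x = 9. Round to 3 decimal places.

21.991

n = 4, Σx = 34, Σy = 83, Σxy = 837, Σx² = 342
Sxx = Σx² − (Σx)²/n = 342 − 289 = 53
Sxy = Σxy − (Σx)(Σy)/n = 837 − 705.5 = 131.5
b = Sxy/Sxx = 131.5/53 = 2.481132
a = ȳ − b·x̄ = 20.75 − 2.481132·8.5 = -0.339623
ŷ(9) = a + b·9 = -0.339623 + 2.481132·9 = 21.990566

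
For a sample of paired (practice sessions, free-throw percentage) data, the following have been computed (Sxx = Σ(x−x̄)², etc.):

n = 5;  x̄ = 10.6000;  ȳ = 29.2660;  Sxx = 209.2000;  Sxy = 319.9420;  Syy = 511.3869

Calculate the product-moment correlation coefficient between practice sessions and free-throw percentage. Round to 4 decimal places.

0.9782

r = Sxy/√(Sxx·Syy) = 319.942/√(106982.13948) = 319.942/327.081243 = 0.978173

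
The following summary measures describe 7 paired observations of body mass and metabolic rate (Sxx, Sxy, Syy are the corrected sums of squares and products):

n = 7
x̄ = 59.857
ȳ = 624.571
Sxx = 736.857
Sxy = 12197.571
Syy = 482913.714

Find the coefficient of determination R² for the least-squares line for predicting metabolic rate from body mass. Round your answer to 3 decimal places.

R² = Sxy²/(Sxx·Syy) = (12197.571)²/(736.857·482913.714) = 0.418113

0.418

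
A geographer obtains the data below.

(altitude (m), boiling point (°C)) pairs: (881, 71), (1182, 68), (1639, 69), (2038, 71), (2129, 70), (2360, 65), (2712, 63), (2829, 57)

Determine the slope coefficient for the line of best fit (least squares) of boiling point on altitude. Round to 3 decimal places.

-0.005

n = 8, Σx = 15770, Σy = 534, Σxy = 1035255, Σx² = 34473476
Sxx = Σx² − (Σx)²/n = 34473476 − 31086612.5 = 3386863.5
Sxy = Σxy − (Σx)(Σy)/n = 1035255 − 1052647.5 = -17392.5
b = Sxy/Sxx = -17392.5/3386863.5 = -0.005135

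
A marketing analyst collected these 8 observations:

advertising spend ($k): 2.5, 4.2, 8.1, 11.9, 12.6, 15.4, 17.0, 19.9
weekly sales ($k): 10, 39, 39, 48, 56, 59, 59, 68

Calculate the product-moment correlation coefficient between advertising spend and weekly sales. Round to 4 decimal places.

0.9215

n = 8, Σx = 91.6, Σy = 378, Σxy = 5046.3, Σx² = 1312.04, Σy² = 20168
Sxx = Σx² − (Σx)²/n = 1312.04 − 1048.82 = 263.22
Sxy = Σxy − (Σx)(Σy)/n = 5046.3 − 4328.1 = 718.2
Syy = Σy² − (Σy)²/n = 20168 − 17860.5 = 2307.5
r = Sxy/√(Sxx·Syy) = 718.2/√(607380.15) = 718.2/779.345976 = 0.921542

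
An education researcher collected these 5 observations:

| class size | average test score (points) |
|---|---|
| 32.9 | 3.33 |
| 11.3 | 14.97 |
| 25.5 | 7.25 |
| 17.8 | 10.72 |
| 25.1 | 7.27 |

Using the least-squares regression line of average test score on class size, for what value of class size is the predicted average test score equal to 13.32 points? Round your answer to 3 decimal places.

n = 5, Σx = 112.6, Σy = 43.54, Σxy = 836.886, Σx² = 2807.2
Sxx = Σx² − (Σx)²/n = 2807.2 − 2535.752 = 271.448
Sxy = Σxy − (Σx)(Σy)/n = 836.886 − 980.5208 = -143.6348
b = Sxy/Sxx = -143.6348/271.448 = -0.529143
a = ȳ − b·x̄ = 8.708 − (-0.529143)·22.52 = 20.624300
Set a + b·x = 13.32: x = (13.32 − 20.624300) / (-0.529143) = 13.804019

13.804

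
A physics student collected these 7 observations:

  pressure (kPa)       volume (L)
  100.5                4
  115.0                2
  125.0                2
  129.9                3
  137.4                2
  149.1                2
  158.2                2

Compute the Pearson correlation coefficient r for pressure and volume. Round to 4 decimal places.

n = 7, Σx = 915.1, Σy = 17, Σxy = 2161.1, Σx² = 121961.07, Σy² = 45
Sxx = Σx² − (Σx)²/n = 121961.07 − 119629.715714 = 2331.354286
Sxy = Σxy − (Σx)(Σy)/n = 2161.1 − 2222.385714 = -61.285714
Syy = Σy² − (Σy)²/n = 45 − 41.285714 = 3.714286
r = Sxy/√(Sxx·Syy) = -61.285714/√(8659.315918) = -61.285714/93.055445 = -0.658594

-0.6586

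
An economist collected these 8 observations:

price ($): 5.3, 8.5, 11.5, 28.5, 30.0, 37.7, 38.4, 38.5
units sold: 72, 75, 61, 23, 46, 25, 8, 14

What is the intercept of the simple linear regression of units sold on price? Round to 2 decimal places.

n = 8, Σx = 198.4, Σy = 324, Σxy = 5544.8, Σx² = 6322.94
Sxx = Σx² − (Σx)²/n = 6322.94 − 4920.32 = 1402.62
Sxy = Σxy − (Σx)(Σy)/n = 5544.8 − 8035.2 = -2490.4
b = Sxy/Sxx = -2490.4/1402.62 = -1.775534
a = ȳ − b·x̄ = 40.5 − (-1.775534)·24.8 = 84.533252

84.53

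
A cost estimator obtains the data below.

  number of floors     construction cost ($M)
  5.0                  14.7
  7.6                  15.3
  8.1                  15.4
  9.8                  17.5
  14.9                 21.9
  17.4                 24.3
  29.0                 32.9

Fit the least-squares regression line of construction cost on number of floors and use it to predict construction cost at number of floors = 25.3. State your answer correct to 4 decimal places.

n = 7, Σx = 91.8, Σy = 142, Σxy = 2189.25, Σx² = 1610.18
Sxx = Σx² − (Σx)²/n = 1610.18 − 1203.891429 = 406.288571
Sxy = Σxy − (Σx)(Σy)/n = 2189.25 − 1862.228571 = 327.021429
b = Sxy/Sxx = 327.021429/406.288571 = 0.804899
a = ȳ − b·x̄ = 20.285714 − 0.804899·13.114286 = 9.730034
ŷ(25.3) = a + b·25.3 = 9.730034 + 0.804899·25.3 = 30.093988

30.0940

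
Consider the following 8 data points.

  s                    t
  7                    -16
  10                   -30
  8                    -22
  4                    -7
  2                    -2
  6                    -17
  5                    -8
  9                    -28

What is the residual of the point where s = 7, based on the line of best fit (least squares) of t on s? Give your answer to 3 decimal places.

2.571

n = 8, Σx = 51, Σy = -130, Σxy = -1014, Σx² = 375
Sxx = Σx² − (Σx)²/n = 375 − 325.125 = 49.875
Sxy = Σxy − (Σx)(Σy)/n = -1014 − (-828.75) = -185.25
b = Sxy/Sxx = -185.25/49.875 = -3.714286
a = ȳ − b·x̄ = -16.25 − (-3.714286)·6.375 = 7.428571
ŷ(7) = 7.428571 + (-3.714286)·7 = -18.571429
residual = y − ŷ = -16 − (-18.571429) = 2.571429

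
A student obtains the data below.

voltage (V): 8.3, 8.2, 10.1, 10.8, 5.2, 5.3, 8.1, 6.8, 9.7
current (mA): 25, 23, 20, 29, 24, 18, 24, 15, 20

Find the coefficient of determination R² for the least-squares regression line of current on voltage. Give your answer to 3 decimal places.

0.162

n = 9, Σx = 72.5, Σy = 198, Σxy = 1621.9, Σx² = 615.85, Σy² = 4496
Sxx = Σx² − (Σx)²/n = 615.85 − 584.027778 = 31.822222
Sxy = Σxy − (Σx)(Σy)/n = 1621.9 − 1595 = 26.9
Syy = Σy² − (Σy)²/n = 4496 − 4356 = 140
R² = Sxy²/(Sxx·Syy) = (26.9)²/(31.822222·140) = 0.162422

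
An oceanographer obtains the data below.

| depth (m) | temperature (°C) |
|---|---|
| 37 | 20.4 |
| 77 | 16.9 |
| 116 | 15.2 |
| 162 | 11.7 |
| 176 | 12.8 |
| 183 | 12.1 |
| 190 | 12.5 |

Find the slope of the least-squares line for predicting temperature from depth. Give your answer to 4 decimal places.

n = 7, Σx = 941, Σy = 101.6, Σxy = 12556.8, Σx² = 147563
Sxx = Σx² − (Σx)²/n = 147563 − 126497.285714 = 21065.714286
Sxy = Σxy − (Σx)(Σy)/n = 12556.8 − 13657.942857 = -1101.142857
b = Sxy/Sxx = -1101.142857/21065.714286 = -0.052272

-0.0523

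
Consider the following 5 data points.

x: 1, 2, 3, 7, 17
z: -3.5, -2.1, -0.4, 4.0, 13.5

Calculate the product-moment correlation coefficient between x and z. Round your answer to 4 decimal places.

0.9971

n = 5, Σx = 30, Σy = 11.5, Σxy = 248.6, Σx² = 352, Σy² = 215.07
Sxx = Σx² − (Σx)²/n = 352 − 180 = 172
Sxy = Σxy − (Σx)(Σy)/n = 248.6 − 69 = 179.6
Syy = Σy² − (Σy)²/n = 215.07 − 26.45 = 188.62
r = Sxy/√(Sxx·Syy) = 179.6/√(32442.64) = 179.6/180.118406 = 0.997122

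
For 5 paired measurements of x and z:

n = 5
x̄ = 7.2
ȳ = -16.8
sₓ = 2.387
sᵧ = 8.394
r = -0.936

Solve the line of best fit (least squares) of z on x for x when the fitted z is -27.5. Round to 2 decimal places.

10.45

b = r · sᵧ/sₓ = -0.936 · 8.394/2.387 = -3.291489
a = ȳ − b·x̄ = -16.8 − (-3.291489)·7.2 = 6.898720
Set a + b·x = -27.5: x = (-27.5 − 6.898720) / (-3.291489) = 10.450808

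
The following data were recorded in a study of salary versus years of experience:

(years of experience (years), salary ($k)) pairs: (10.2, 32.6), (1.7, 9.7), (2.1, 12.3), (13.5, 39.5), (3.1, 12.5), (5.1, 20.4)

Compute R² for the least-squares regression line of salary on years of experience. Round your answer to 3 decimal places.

n = 6, Σx = 35.7, Σy = 127, Σxy = 1050.88, Σx² = 329.21, Σy² = 3440.8
Sxx = Σx² − (Σx)²/n = 329.21 − 212.415 = 116.795
Sxy = Σxy − (Σx)(Σy)/n = 1050.88 − 755.65 = 295.23
Syy = Σy² − (Σy)²/n = 3440.8 − 2688.166667 = 752.633333
R² = Sxy²/(Sxx·Syy) = (295.23)²/(116.795·752.633333) = 0.991547

0.992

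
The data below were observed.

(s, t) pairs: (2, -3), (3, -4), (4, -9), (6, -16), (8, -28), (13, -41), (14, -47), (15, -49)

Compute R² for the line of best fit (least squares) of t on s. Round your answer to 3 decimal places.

n = 8, Σx = 65, Σy = -197, Σxy = -2300, Σx² = 719, Σy² = 7437
Sxx = Σx² − (Σx)²/n = 719 − 528.125 = 190.875
Sxy = Σxy − (Σx)(Σy)/n = -2300 − (-1600.625) = -699.375
Syy = Σy² − (Σy)²/n = 7437 − 4851.125 = 2585.875
R² = Sxy²/(Sxx·Syy) = (-699.375)²/(190.875·2585.875) = 0.990977

0.991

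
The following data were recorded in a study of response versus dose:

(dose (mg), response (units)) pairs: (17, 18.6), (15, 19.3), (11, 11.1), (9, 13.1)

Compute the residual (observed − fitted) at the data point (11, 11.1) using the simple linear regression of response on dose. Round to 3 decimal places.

-2.505

n = 4, Σx = 52, Σy = 62.1, Σxy = 845.7, Σx² = 716
Sxx = Σx² − (Σx)²/n = 716 − 676 = 40
Sxy = Σxy − (Σx)(Σy)/n = 845.7 − 807.3 = 38.4
b = Sxy/Sxx = 38.4/40 = 0.96
a = ȳ − b·x̄ = 15.525 − 0.96·13 = 3.045
ŷ(11) = 3.045 + 0.96·11 = 13.605
residual = y − ŷ = 11.1 − 13.605 = -2.505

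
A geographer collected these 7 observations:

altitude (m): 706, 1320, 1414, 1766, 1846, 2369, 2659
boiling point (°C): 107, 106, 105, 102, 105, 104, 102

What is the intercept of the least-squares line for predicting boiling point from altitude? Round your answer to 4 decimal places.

n = 7, Σx = 12080, Σy = 731, Σxy = 1255488, Σx² = 23449146
Sxx = Σx² − (Σx)²/n = 23449146 − 20846628.571429 = 2602517.428571
Sxy = Σxy − (Σx)(Σy)/n = 1255488 − 1261497.142857 = -6009.142857
b = Sxy/Sxx = -6009.142857/2602517.428571 = -0.002309
a = ȳ − b·x̄ = 104.428571 − (-0.002309)·1725.714286 = 108.413199

108.4132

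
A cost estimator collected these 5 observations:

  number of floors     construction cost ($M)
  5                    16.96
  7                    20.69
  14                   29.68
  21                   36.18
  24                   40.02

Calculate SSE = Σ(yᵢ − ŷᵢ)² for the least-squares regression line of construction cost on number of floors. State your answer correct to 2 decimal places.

n = 5, Σx = 71, Σy = 143.53, Σxy = 2365.41, Σx² = 1287, Σy² = 4507.2129
Sxx = Σx² − (Σx)²/n = 1287 − 1008.2 = 278.8
Sxy = Σxy − (Σx)(Σy)/n = 2365.41 − 2038.126 = 327.284
Syy = Σy² − (Σy)²/n = 4507.2129 − 4120.17218 = 387.04072
b = Sxy/Sxx = 327.284/278.8 = 1.173902
SSE = Syy − b·Sxy = 387.04072 − 1.173902·327.284 = 2.841234

2.84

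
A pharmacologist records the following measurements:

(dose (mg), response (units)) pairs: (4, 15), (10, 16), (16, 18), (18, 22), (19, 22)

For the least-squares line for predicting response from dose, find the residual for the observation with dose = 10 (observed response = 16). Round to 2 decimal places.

-0.98

n = 5, Σx = 67, Σy = 93, Σxy = 1322, Σx² = 1057
Sxx = Σx² − (Σx)²/n = 1057 − 897.8 = 159.2
Sxy = Σxy − (Σx)(Σy)/n = 1322 − 1246.2 = 75.8
b = Sxy/Sxx = 75.8/159.2 = 0.476131
a = ȳ − b·x̄ = 18.6 − 0.476131·13.4 = 12.219849
ŷ(10) = 12.219849 + 0.476131·10 = 16.981156
residual = y − ŷ = 16 − 16.981156 = -0.981156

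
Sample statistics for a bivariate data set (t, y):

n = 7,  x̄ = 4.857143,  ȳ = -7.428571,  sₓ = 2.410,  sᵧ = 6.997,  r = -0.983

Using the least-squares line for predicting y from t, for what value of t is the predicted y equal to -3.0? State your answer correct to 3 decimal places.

3.305

b = r · sᵧ/sₓ = -0.983 · 6.997/2.41 = -2.853963
a = ȳ − b·x̄ = -7.428571 − (-2.853963)·4.857143 = 6.433536
Set a + b·x = -3.0: x = (-3.0 − 6.433536) / (-2.853963) = 3.305416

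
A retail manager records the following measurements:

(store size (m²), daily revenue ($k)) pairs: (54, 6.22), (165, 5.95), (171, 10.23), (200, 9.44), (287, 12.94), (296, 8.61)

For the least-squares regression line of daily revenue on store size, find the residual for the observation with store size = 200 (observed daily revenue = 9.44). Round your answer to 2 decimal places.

n = 6, Σx = 1173, Σy = 53.39, Σxy = 11217.3, Σx² = 269367
Sxx = Σx² − (Σx)²/n = 269367 − 229321.5 = 40045.5
Sxy = Σxy − (Σx)(Σy)/n = 11217.3 − 10437.745 = 779.555
b = Sxy/Sxx = 779.555/40045.5 = 0.019467
a = ȳ − b·x̄ = 8.898333 − 0.019467·195.5 = 5.092587
ŷ(200) = 5.092587 + 0.019467·200 = 8.985934
residual = y − ŷ = 9.44 − 8.985934 = 0.454066

0.45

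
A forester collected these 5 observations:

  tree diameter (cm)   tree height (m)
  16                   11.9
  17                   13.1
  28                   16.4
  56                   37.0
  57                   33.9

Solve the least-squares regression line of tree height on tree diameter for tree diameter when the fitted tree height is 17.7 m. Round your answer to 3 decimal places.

26.648

n = 5, Σx = 174, Σy = 112.3, Σxy = 4876.6, Σx² = 7714
Sxx = Σx² − (Σx)²/n = 7714 − 6055.2 = 1658.8
Sxy = Σxy − (Σx)(Σy)/n = 4876.6 − 3908.04 = 968.56
b = Sxy/Sxx = 968.56/1658.8 = 0.583892
a = ȳ − b·x̄ = 22.46 − 0.583892·34.8 = 2.140559
Set a + b·x = 17.7: x = (17.7 − 2.140559) / 0.583892 = 26.647807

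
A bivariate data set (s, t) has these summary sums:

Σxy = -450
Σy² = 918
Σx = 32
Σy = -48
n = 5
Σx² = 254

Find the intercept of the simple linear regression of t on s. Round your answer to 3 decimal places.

8.976

Sxx = Σx² − (Σx)²/n = 254 − 204.8 = 49.2
Sxy = Σxy − (Σx)(Σy)/n = -450 − (-307.2) = -142.8
b = Sxy/Sxx = -142.8/49.2 = -2.902439
a = ȳ − b·x̄ = -9.6 − (-2.902439)·6.4 = 8.975610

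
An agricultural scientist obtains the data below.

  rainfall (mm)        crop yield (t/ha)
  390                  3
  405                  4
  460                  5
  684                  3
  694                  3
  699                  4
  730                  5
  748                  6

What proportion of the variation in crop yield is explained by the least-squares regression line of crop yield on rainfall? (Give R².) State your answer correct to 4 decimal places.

n = 8, Σx = 4810, Σy = 33, Σxy = 20158, Σx² = 3058222, Σy² = 145
Sxx = Σx² − (Σx)²/n = 3058222 − 2892012.5 = 166209.5
Sxy = Σxy − (Σx)(Σy)/n = 20158 − 19841.25 = 316.75
Syy = Σy² − (Σy)²/n = 145 − 136.125 = 8.875
R² = Sxy²/(Sxx·Syy) = (316.75)²/(166209.5·8.875) = 0.068016

0.0680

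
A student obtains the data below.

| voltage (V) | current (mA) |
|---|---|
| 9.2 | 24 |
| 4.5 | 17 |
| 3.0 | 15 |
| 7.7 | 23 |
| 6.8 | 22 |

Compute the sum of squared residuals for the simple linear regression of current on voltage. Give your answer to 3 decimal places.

2.055

n = 5, Σx = 31.2, Σy = 101, Σxy = 669, Σx² = 219.42, Σy² = 2103
Sxx = Σx² − (Σx)²/n = 219.42 − 194.688 = 24.732
Sxy = Σxy − (Σx)(Σy)/n = 669 − 630.24 = 38.76
Syy = Σy² − (Σy)²/n = 2103 − 2040.2 = 62.8
b = Sxy/Sxx = 38.76/24.732 = 1.567200
SSE = Syy − b·Sxy = 62.8 − 1.567200·38.76 = 2.055313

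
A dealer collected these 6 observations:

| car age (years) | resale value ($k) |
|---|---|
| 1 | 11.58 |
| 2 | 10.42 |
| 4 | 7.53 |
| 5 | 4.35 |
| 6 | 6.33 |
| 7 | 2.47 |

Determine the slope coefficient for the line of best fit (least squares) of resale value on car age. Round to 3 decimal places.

-1.426

n = 6, Σx = 25, Σy = 42.68, Σxy = 139.56, Σx² = 131
Sxx = Σx² − (Σx)²/n = 131 − 104.166667 = 26.833333
Sxy = Σxy − (Σx)(Σy)/n = 139.56 − 177.833333 = -38.273333
b = Sxy/Sxx = -38.273333/26.833333 = -1.426335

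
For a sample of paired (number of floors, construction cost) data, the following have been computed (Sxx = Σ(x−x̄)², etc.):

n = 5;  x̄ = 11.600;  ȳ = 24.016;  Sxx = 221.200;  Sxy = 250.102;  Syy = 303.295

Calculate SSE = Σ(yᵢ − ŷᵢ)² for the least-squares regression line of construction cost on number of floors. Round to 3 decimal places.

b = Sxy/Sxx = 250.102/221.2 = 1.130660
SSE = Syy − b·Sxy = 303.295 − 1.130660·250.102 = 20.514664

20.515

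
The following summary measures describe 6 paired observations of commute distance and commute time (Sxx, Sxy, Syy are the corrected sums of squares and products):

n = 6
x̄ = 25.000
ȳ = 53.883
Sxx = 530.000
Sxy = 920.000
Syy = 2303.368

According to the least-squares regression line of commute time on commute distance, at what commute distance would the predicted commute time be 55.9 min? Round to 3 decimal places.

26.162

b = Sxy/Sxx = 920/530 = 1.735849
a = ȳ − b·x̄ = 53.883 − 1.735849·25 = 10.486774
Set a + b·x = 55.9: x = (55.9 − 10.486774) / 1.735849 = 26.161967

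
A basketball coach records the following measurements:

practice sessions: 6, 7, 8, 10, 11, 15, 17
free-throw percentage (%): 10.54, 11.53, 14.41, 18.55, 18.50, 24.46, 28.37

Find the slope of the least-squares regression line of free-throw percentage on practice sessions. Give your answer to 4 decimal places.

n = 7, Σx = 74, Σy = 126.36, Σxy = 1497.42, Σx² = 884
Sxx = Σx² − (Σx)²/n = 884 − 782.285714 = 101.714286
Sxy = Σxy − (Σx)(Σy)/n = 1497.42 − 1335.805714 = 161.614286
b = Sxy/Sxx = 161.614286/101.714286 = 1.588904

1.5889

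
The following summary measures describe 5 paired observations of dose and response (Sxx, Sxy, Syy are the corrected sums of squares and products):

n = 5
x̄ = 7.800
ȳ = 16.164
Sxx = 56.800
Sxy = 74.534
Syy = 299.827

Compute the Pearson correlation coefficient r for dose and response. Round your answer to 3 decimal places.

r = Sxy/√(Sxx·Syy) = 74.534/√(17030.1736) = 74.534/130.499707 = 0.571143

0.571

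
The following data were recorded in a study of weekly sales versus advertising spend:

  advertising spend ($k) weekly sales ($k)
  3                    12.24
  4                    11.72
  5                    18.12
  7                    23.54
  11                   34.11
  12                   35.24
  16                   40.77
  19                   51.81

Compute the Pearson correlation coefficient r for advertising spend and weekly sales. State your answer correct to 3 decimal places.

0.990

n = 8, Σx = 77, Σy = 227.55, Σxy = 2773.78, Σx² = 981, Σy² = 7921.4607
Sxx = Σx² − (Σx)²/n = 981 − 741.125 = 239.875
Sxy = Σxy − (Σx)(Σy)/n = 2773.78 − 2190.16875 = 583.61125
Syy = Σy² − (Σy)²/n = 7921.4607 − 6472.375313 = 1449.085388
r = Sxy/√(Sxx·Syy) = 583.61125/√(347599.357327) = 583.61125/589.575574 = 0.989884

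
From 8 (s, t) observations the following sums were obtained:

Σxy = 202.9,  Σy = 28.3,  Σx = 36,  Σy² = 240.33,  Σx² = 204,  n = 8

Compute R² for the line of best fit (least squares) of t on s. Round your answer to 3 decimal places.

Sxx = Σx² − (Σx)²/n = 204 − 162 = 42
Sxy = Σxy − (Σx)(Σy)/n = 202.9 − 127.35 = 75.55
Syy = Σy² − (Σy)²/n = 240.33 − 100.11125 = 140.21875
R² = Sxy²/(Sxx·Syy) = (75.55)²/(42·140.21875) = 0.969200

0.969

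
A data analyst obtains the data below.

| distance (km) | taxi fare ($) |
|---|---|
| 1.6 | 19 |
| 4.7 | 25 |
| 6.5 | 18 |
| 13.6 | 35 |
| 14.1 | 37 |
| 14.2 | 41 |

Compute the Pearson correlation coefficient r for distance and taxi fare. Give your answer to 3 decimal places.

0.918

n = 6, Σx = 54.7, Σy = 175, Σxy = 1844.8, Σx² = 652.31, Σy² = 5585
Sxx = Σx² − (Σx)²/n = 652.31 − 498.681667 = 153.628333
Sxy = Σxy − (Σx)(Σy)/n = 1844.8 − 1595.416667 = 249.383333
Syy = Σy² − (Σy)²/n = 5585 − 5104.166667 = 480.833333
r = Sxy/√(Sxx·Syy) = 249.383333/√(73869.623611) = 249.383333/271.789668 = 0.917560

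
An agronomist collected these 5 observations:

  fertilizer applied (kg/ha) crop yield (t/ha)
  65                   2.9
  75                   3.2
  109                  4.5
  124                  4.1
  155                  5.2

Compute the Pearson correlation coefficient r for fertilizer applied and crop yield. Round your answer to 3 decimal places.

n = 5, Σx = 528, Σy = 19.9, Σxy = 2233.4, Σx² = 61132, Σy² = 82.75
Sxx = Σx² − (Σx)²/n = 61132 − 55756.8 = 5375.2
Sxy = Σxy − (Σx)(Σy)/n = 2233.4 − 2101.44 = 131.96
Syy = Σy² − (Σy)²/n = 82.75 − 79.202 = 3.548
r = Sxy/√(Sxx·Syy) = 131.96/√(19071.2096) = 131.96/138.098550 = 0.955549

0.956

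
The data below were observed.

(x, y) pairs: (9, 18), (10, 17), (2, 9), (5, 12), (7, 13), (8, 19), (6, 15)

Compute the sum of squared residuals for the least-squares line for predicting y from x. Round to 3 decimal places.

n = 7, Σx = 47, Σy = 103, Σxy = 743, Σx² = 359, Σy² = 1593
Sxx = Σx² − (Σx)²/n = 359 − 315.571429 = 43.428571
Sxy = Σxy − (Σx)(Σy)/n = 743 − 691.571429 = 51.428571
Syy = Σy² − (Σy)²/n = 1593 − 1515.571429 = 77.428571
b = Sxy/Sxx = 51.428571/43.428571 = 1.184211
SSE = Syy − b·Sxy = 77.428571 − 1.184211·51.428571 = 16.526316

16.526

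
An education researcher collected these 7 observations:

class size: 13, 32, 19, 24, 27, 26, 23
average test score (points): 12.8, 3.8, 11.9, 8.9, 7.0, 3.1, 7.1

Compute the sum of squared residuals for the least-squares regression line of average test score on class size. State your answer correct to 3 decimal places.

n = 7, Σx = 164, Σy = 54.6, Σxy = 1160.6, Σx² = 4064, Σy² = 508.12
Sxx = Σx² − (Σx)²/n = 4064 − 3842.285714 = 221.714286
Sxy = Σxy − (Σx)(Σy)/n = 1160.6 − 1279.2 = -118.6
Syy = Σy² − (Σy)²/n = 508.12 − 425.88 = 82.24
b = Sxy/Sxx = -118.6/221.714286 = -0.534923
SSE = Syy − b·Sxy = 82.24 − (-0.534923)·(-118.6) = 18.798170

18.798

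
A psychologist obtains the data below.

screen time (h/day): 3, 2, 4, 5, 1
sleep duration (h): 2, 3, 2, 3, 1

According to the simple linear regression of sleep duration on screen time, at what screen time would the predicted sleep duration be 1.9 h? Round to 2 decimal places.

2.00

n = 5, Σx = 15, Σy = 11, Σxy = 36, Σx² = 55
Sxx = Σx² − (Σx)²/n = 55 − 45 = 10
Sxy = Σxy − (Σx)(Σy)/n = 36 − 33 = 3
b = Sxy/Sxx = 3/10 = 0.3
a = ȳ − b·x̄ = 2.2 − 0.3·3 = 1.3
Set a + b·x = 1.9: x = (1.9 − 1.3) / 0.3 = 2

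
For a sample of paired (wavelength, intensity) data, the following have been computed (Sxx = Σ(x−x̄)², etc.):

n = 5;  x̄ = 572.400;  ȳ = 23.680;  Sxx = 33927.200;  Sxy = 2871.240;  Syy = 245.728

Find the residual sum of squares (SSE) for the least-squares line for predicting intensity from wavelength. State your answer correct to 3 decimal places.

b = Sxy/Sxx = 2871.24/33927.2 = 0.084629
SSE = Syy − b·Sxy = 245.728 − 0.084629·2871.24 = 2.736561

2.737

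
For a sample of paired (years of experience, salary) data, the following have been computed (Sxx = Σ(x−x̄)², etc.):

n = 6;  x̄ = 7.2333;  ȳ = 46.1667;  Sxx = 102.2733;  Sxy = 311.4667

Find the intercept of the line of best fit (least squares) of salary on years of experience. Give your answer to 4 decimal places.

b = Sxy/Sxx = 311.4667/102.2733 = 3.045435
a = ȳ − b·x̄ = 46.1667 − 3.045435·7.2333 = 24.138154

24.1382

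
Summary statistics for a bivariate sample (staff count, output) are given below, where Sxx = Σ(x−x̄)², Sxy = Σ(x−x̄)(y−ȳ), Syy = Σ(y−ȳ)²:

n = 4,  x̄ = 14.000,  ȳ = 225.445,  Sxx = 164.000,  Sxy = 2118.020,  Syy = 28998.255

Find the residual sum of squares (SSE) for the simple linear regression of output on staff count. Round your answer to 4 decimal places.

b = Sxy/Sxx = 2118.02/164 = 12.914756
SSE = Syy − b·Sxy = 28998.255 − 12.914756·2118.02 = 1644.543290

1644.5433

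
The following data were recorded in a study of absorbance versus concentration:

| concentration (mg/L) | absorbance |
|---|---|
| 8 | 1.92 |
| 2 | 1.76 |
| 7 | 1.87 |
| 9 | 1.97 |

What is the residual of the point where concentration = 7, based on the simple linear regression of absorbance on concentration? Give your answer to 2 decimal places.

n = 4, Σx = 26, Σy = 7.52, Σxy = 49.7, Σx² = 198
Sxx = Σx² − (Σx)²/n = 198 − 169 = 29
Sxy = Σxy − (Σx)(Σy)/n = 49.7 − 48.88 = 0.82
b = Sxy/Sxx = 0.82/29 = 0.028276
a = ȳ − b·x̄ = 1.88 − 0.028276·6.5 = 1.696207
ŷ(7) = 1.696207 + 0.028276·7 = 1.894138
residual = y − ŷ = 1.87 − 1.894138 = -0.024138

-0.02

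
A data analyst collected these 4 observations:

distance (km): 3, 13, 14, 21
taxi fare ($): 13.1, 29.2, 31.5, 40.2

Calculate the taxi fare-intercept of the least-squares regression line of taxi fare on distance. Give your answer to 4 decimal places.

9.1061

n = 4, Σx = 51, Σy = 114, Σxy = 1704.1, Σx² = 815
Sxx = Σx² − (Σx)²/n = 815 − 650.25 = 164.75
Sxy = Σxy − (Σx)(Σy)/n = 1704.1 − 1453.5 = 250.6
b = Sxy/Sxx = 250.6/164.75 = 1.521093
a = ȳ − b·x̄ = 28.5 − 1.521093·12.75 = 9.106070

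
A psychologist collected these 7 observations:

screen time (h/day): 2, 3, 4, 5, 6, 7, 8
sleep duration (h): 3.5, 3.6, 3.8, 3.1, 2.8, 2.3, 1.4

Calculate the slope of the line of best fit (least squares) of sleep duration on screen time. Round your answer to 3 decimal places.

-0.354

n = 7, Σx = 35, Σy = 20.5, Σxy = 92.6, Σx² = 203
Sxx = Σx² − (Σx)²/n = 203 − 175 = 28
Sxy = Σxy − (Σx)(Σy)/n = 92.6 − 102.5 = -9.9
b = Sxy/Sxx = -9.9/28 = -0.353571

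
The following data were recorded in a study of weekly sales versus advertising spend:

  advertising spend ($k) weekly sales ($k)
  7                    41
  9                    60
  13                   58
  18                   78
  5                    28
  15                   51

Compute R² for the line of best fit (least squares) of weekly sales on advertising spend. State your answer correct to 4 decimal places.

0.7108

n = 6, Σx = 67, Σy = 316, Σxy = 3890, Σx² = 873, Σy² = 18114
Sxx = Σx² − (Σx)²/n = 873 − 748.166667 = 124.833333
Sxy = Σxy − (Σx)(Σy)/n = 3890 − 3528.666667 = 361.333333
Syy = Σy² − (Σy)²/n = 18114 − 16642.666667 = 1471.333333
R² = Sxy²/(Sxx·Syy) = (361.333333)²/(124.833333·1471.333333) = 0.710844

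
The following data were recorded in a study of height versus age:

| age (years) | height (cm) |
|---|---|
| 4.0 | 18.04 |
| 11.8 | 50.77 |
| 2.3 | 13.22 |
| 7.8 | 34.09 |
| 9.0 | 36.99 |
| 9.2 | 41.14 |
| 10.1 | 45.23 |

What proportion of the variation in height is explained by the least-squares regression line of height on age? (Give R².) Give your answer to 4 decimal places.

n = 7, Σx = 54.2, Σy = 239.48, Σxy = 2135.775, Σx² = 489.02, Σy² = 9346.4436
Sxx = Σx² − (Σx)²/n = 489.02 − 419.662857 = 69.357143
Sxy = Σxy − (Σx)(Σy)/n = 2135.775 − 1854.259429 = 281.515571
Syy = Σy² − (Σy)²/n = 9346.4436 − 8192.952914 = 1153.490686
R² = Sxy²/(Sxx·Syy) = (281.515571)²/(69.357143·1153.490686) = 0.990603

0.9906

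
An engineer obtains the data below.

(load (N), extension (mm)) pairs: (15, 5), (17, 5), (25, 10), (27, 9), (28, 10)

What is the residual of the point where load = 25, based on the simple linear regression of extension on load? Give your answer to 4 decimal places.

1.1215

n = 5, Σx = 112, Σy = 39, Σxy = 933, Σx² = 2652
Sxx = Σx² − (Σx)²/n = 2652 − 2508.8 = 143.2
Sxy = Σxy − (Σx)(Σy)/n = 933 − 873.6 = 59.4
b = Sxy/Sxx = 59.4/143.2 = 0.414804
a = ȳ − b·x̄ = 7.8 − 0.414804·22.4 = -1.491620
ŷ(25) = -1.491620 + 0.414804·25 = 8.878492
residual = y − ŷ = 10 − 8.878492 = 1.121508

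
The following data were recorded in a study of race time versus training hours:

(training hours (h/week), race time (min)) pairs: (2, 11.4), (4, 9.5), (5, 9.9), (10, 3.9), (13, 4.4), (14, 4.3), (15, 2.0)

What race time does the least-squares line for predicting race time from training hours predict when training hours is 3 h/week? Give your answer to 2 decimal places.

n = 7, Σx = 63, Σy = 45.4, Σxy = 296.7, Σx² = 735
Sxx = Σx² − (Σx)²/n = 735 − 567 = 168
Sxy = Σxy − (Σx)(Σy)/n = 296.7 − 408.6 = -111.9
b = Sxy/Sxx = -111.9/168 = -0.666071
a = ȳ − b·x̄ = 6.485714 − (-0.666071)·9 = 12.480357
ŷ(3) = a + b·3 = 12.480357 + (-0.666071)·3 = 10.482143

10.48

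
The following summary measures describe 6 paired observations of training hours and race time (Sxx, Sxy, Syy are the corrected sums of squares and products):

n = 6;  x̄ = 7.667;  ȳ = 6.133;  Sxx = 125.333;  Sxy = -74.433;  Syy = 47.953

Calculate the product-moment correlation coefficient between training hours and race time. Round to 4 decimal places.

r = Sxy/√(Sxx·Syy) = -74.433/√(6010.093349) = -74.433/77.524792 = -0.960119

-0.9601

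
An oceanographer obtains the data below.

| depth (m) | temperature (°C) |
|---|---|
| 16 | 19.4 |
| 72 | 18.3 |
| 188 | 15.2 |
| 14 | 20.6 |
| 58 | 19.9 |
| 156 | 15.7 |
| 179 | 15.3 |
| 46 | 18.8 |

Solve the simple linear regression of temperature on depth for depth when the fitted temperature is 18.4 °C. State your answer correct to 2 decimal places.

74.08

n = 8, Σx = 729, Σy = 143.2, Σxy = 11980.9, Σx² = 102837
Sxx = Σx² − (Σx)²/n = 102837 − 66430.125 = 36406.875
Sxy = Σxy − (Σx)(Σy)/n = 11980.9 − 13049.1 = -1068.2
b = Sxy/Sxx = -1068.2/36406.875 = -0.029341
a = ȳ − b·x̄ = 17.9 − (-0.029341)·91.125 = 20.573663
Set a + b·x = 18.4: x = (18.4 − 20.573663) / (-0.029341) = 74.083774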